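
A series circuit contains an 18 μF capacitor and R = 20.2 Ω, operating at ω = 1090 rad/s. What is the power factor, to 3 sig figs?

X_C = 1/(ωC) = 51.0 Ω
Z = 20.2 − j51.0 Ω
|Z| = √(20.2² + 51.0²) = 54.8 Ω
∠Z = arctan(-51.0/20.2) = -68.4°
cos φ = cos(-68.4°) = 0.368

0.368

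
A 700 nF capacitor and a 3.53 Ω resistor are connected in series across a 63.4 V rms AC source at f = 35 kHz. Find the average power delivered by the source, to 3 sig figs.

ω = 2πf = 219900 rad/s
X_C = 1/(ωC) = 6.50 Ω
Z = 3.53 − j6.50 Ω
|Z| = √(3.53² + 6.50²) = 7.39 Ω
∠Z = arctan(-6.50/3.53) = -61.5°
I = V/|Z| = 8.58 A
P = VI cos φ = 63.4 × 8.58 × cos(-61.5°) = 260 W

260 W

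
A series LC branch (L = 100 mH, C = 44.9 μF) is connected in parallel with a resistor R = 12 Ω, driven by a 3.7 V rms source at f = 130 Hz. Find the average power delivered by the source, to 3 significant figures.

1.14 W

ω = 2πf = 816.8 rad/s
X_L = ωL = 81.7 Ω
X_C = 1/(ωC) = 27.3 Ω
Branch 1: Z₁ = R = 12.0 Ω
Branch 2 (series LC): Z₂ = j(X_L − X_C) = j54.4 Ω
Parallel: Z = Z₁Z₂/(Z₁+Z₂), |Z| = 11.7 Ω, ∠Z = 12.4°
I = V/|Z| = 316 mA
P = VI cos φ = 3.7 × 0.316 × cos(12.4°) = 1.14 W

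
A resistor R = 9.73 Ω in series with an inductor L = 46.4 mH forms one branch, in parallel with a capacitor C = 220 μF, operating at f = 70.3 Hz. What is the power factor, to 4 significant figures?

0.3130

ω = 2πf = 441.7 rad/s
X_L = ωL = 20.50 Ω
X_C = 1/(ωC) = 10.29 Ω
Branch 1 (R+jX_L): Z₁ = 9.730 + j20.50 Ω, |Z₁| = 22.69 Ω
Branch 2 (−jX_C): Z₂ = −j10.29 Ω
Parallel: Z = Z₁Z₂/(Z₁+Z₂), |Z| = 16.56 Ω, ∠Z = -71.76°
cos φ = cos(-71.76°) = 0.3130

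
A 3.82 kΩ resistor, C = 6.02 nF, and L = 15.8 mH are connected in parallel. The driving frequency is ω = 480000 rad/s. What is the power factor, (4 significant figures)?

X_L = ωL = 7584 Ω
X_C = 1/(ωC) = 346.1 Ω
Parallel: admittances add. Y = 1/R + 1/(jωL) + jωC
Y = (0.0002618 + j0.002758) S
|Y| = 0.002770 S → |Z| = 1/|Y| = 361.0 Ω, ∠Z = −∠Y = -84.58°
cos φ = cos(-84.58°) = 0.09450

0.09450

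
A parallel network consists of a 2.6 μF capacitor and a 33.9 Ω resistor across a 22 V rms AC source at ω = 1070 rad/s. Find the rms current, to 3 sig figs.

652 mA

X_C = 1/(ωC) = 359 Ω
Parallel: admittances add. Y = 1/R + jωC
Y = (0.0295 + j0.00278) S
|Y| = 0.0296 S → |Z| = 1/|Y| = 33.8 Ω, ∠Z = −∠Y = -5.39°
I = V/|Z| = 22/33.8 = 652 mA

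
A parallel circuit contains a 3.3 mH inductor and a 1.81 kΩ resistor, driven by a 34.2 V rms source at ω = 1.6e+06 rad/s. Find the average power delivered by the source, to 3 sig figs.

X_L = ωL = 5280 Ω
Parallel: admittances add. Y = 1/R + 1/(jωL)
Y = (0.000552 − j0.000189) S
|Y| = 0.000584 S → |Z| = 1/|Y| = 1710 Ω, ∠Z = −∠Y = 18.9°
I = V/|Z| = 20.0 mA
P = VI cos φ = 34.2 × 0.0200 × cos(18.9°) = 646 mW

646 mW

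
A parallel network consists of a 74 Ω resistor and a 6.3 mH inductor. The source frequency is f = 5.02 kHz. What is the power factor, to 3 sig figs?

ω = 2πf = 31540 rad/s
X_L = ωL = 199 Ω
Parallel: admittances add. Y = 1/R + 1/(jωL)
Y = (0.0135 − j0.00503) S
|Y| = 0.0144 S → |Z| = 1/|Y| = 69.3 Ω, ∠Z = −∠Y = 20.4°
cos φ = cos(20.4°) = 0.937

0.937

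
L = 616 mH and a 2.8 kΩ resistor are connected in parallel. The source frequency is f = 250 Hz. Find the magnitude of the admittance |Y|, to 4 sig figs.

ω = 2πf = 1571 rad/s
X_L = ωL = 967.6 Ω
Parallel: admittances add. Y = 1/R + 1/(jωL)
Y = (0.0003571 − j0.001033) S
|Y| = 0.001093 S → |Z| = 1/|Y| = 914.5 Ω, ∠Z = −∠Y = 70.94°

1.093 mS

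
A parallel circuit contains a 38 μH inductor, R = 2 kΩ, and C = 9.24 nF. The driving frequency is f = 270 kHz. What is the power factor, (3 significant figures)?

ω = 2πf = 1.696e+06 rad/s
X_L = ωL = 64.5 Ω
X_C = 1/(ωC) = 63.8 Ω
Parallel: admittances add. Y = 1/R + 1/(jωL) + jωC
Y = (0.000500 + j0.000163) S
|Y| = 0.000526 S → |Z| = 1/|Y| = 1900 Ω, ∠Z = −∠Y = -18.1°
cos φ = cos(-18.1°) = 0.951

0.951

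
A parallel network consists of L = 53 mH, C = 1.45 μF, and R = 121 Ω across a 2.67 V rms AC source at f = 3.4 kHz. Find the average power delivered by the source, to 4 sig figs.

58.92 mW

ω = 2πf = 21360 rad/s
X_L = ωL = 1132 Ω
X_C = 1/(ωC) = 32.28 Ω
Parallel: admittances add. Y = 1/R + 1/(jωL) + jωC
Y = (0.008264 + j0.03009) S
|Y| = 0.03121 S → |Z| = 1/|Y| = 32.04 Ω, ∠Z = −∠Y = -74.64°
I = V/|Z| = 83.32 mA
P = VI cos φ = 2.67 × 0.08332 × cos(-74.64°) = 58.92 mW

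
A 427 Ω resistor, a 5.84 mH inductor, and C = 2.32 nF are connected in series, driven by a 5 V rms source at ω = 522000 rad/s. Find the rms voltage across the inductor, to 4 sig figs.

X_L = ωL = 3048 Ω
X_C = 1/(ωC) = 825.7 Ω
Net reactance X = X_L − X_C = 2223 Ω
Z = 427.0 + j2223 Ω
|Z| = √(427.0² + 2223²) = 2263 Ω
I = V/|Z| = 2.209 mA
V_L = I·|Z_L| = 0.002209 × 3048 = 6.734 V

6.734 V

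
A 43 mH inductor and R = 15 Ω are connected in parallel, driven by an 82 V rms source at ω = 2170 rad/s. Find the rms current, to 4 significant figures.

X_L = ωL = 93.31 Ω
Parallel: admittances add. Y = 1/R + 1/(jωL)
Y = (0.06667 − j0.01072) S
|Y| = 0.06752 S → |Z| = 1/|Y| = 14.81 Ω, ∠Z = −∠Y = 9.132°
I = V/|Z| = 82/14.81 = 5.537 A

5.537 A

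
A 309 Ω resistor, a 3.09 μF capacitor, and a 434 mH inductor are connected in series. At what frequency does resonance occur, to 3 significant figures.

137 Hz

ω₀ = 1/√(LC) = 1/√(0.434 × 3.09e-06) = 863.5 rad/s
f₀ = ω₀/(2π) = 137 Hz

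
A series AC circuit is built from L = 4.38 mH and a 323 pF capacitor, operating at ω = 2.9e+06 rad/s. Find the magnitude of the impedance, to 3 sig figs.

X_L = ωL = 12700 Ω
X_C = 1/(ωC) = 1070 Ω
Net reactance X = X_L − X_C = 11600 Ω
Z = j11600 Ω
|Z| = √(0² + 11600²) = 11600 Ω

11600 Ω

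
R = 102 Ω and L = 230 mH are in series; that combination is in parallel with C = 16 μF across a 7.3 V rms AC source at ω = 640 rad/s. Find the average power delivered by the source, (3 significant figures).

X_L = ωL = 147 Ω
X_C = 1/(ωC) = 97.7 Ω
Branch 1 (R+jX_L): Z₁ = 102 + j147 Ω, |Z₁| = 179 Ω
Branch 2 (−jX_C): Z₂ = −j97.7 Ω
Parallel: Z = Z₁Z₂/(Z₁+Z₂), |Z| = 154 Ω, ∠Z = -60.6°
I = V/|Z| = 47.3 mA
P = VI cos φ = 7.3 × 0.0473 × cos(-60.6°) = 169 mW

169 mW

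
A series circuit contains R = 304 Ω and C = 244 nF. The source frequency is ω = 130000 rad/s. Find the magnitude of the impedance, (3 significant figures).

X_C = 1/(ωC) = 31.5 Ω
Z = 304 − j31.5 Ω
|Z| = √(304² + 31.5²) = 306 Ω

306 Ω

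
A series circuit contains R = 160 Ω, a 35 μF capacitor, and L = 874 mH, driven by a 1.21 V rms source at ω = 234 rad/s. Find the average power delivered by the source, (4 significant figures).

7.232 mW

X_L = ωL = 204.5 Ω
X_C = 1/(ωC) = 122.1 Ω
Net reactance X = X_L − X_C = 82.42 Ω
Z = 160.0 + j82.42 Ω
|Z| = √(160.0² + 82.42²) = 180.0 Ω
∠Z = arctan(82.42/160.0) = 27.25°
I = V/|Z| = 6.723 mA
P = VI cos φ = 1.21 × 0.006723 × cos(27.25°) = 7.232 mW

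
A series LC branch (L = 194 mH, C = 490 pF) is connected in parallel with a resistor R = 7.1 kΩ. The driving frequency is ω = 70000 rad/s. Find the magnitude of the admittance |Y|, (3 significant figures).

X_L = ωL = 13600 Ω
X_C = 1/(ωC) = 29200 Ω
Branch 1: Z₁ = R = 7100 Ω
Branch 2 (series LC): Z₂ = j(X_L − X_C) = −j15600 Ω
Parallel: Z = Z₁Z₂/(Z₁+Z₂), |Z| = 6460 Ω, ∠Z = -24.5°
|Y| = 1/|Z| = 155 μS

155 μS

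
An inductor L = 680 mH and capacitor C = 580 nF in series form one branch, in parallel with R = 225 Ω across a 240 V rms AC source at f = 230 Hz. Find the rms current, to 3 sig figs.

ω = 2πf = 1445 rad/s
X_L = ωL = 983 Ω
X_C = 1/(ωC) = 1190 Ω
Branch 1: Z₁ = R = 225 Ω
Branch 2 (series LC): Z₂ = j(X_L − X_C) = −j210 Ω
Parallel: Z = Z₁Z₂/(Z₁+Z₂), |Z| = 154 Ω, ∠Z = -46.9°
I = V/|Z| = 240/154 = 1.56 A

1.56 A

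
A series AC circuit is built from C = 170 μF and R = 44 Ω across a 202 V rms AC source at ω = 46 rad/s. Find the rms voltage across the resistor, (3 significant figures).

X_C = 1/(ωC) = 128 Ω
Z = 44.0 − j128 Ω
|Z| = √(44.0² + 128²) = 135 Ω
I = V/|Z| = 1.49 A
V_R = I·|Z_R| = 1.49 × 44.0 = 65.7 V

65.7 V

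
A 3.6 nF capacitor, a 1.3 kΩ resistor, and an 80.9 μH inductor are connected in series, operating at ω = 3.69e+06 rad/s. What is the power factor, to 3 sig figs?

0.986

X_L = ωL = 299 Ω
X_C = 1/(ωC) = 75.3 Ω
Net reactance X = X_L − X_C = 223 Ω
Z = 1300 + j223 Ω
|Z| = √(1300² + 223²) = 1320 Ω
∠Z = arctan(223/1300) = 9.74°
cos φ = cos(9.74°) = 0.986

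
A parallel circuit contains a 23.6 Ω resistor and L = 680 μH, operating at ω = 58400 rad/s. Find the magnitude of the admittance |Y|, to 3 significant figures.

49.3 mS

X_L = ωL = 39.7 Ω
Parallel: admittances add. Y = 1/R + 1/(jωL)
Y = (0.0424 − j0.0252) S
|Y| = 0.0493 S → |Z| = 1/|Y| = 20.3 Ω, ∠Z = −∠Y = 30.7°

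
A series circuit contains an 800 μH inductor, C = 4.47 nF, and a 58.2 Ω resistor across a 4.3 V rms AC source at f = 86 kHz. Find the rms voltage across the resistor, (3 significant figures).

4.10 V

ω = 2πf = 540400 rad/s
X_L = ωL = 432 Ω
X_C = 1/(ωC) = 414 Ω
Net reactance X = X_L − X_C = 18.3 Ω
Z = 58.2 + j18.3 Ω
|Z| = √(58.2² + 18.3²) = 61.0 Ω
I = V/|Z| = 70.5 mA
V_R = I·|Z_R| = 0.0705 × 58.2 = 4.10 V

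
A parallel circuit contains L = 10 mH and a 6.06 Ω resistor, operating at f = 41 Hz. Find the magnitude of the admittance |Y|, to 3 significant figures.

ω = 2πf = 257.6 rad/s
X_L = ωL = 2.58 Ω
Parallel: admittances add. Y = 1/R + 1/(jωL)
Y = (0.165 − j0.388) S
|Y| = 0.422 S → |Z| = 1/|Y| = 2.37 Ω, ∠Z = −∠Y = 67.0°

422 mS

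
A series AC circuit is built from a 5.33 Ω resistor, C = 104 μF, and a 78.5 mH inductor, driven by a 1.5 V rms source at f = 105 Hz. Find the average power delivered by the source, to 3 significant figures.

8.49 mW

ω = 2πf = 659.7 rad/s
X_L = ωL = 51.8 Ω
X_C = 1/(ωC) = 14.6 Ω
Net reactance X = X_L − X_C = 37.2 Ω
Z = 5.33 + j37.2 Ω
|Z| = √(5.33² + 37.2²) = 37.6 Ω
∠Z = arctan(37.2/5.33) = 81.8°
I = V/|Z| = 39.9 mA
P = VI cos φ = 1.5 × 0.0399 × cos(81.8°) = 8.49 mW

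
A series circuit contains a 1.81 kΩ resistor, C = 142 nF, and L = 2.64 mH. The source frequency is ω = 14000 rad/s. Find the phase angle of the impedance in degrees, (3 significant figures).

-14.4°

X_L = ωL = 37.0 Ω
X_C = 1/(ωC) = 503 Ω
Net reactance X = X_L − X_C = -466 Ω
Z = 1810 − j466 Ω
|Z| = √(1810² + 466²) = 1870 Ω
∠Z = arctan(-466/1810) = -14.4°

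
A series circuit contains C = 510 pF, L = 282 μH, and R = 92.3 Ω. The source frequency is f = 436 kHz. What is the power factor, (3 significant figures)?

0.852

ω = 2πf = 2.739e+06 rad/s
X_L = ωL = 773 Ω
X_C = 1/(ωC) = 716 Ω
Net reactance X = X_L − X_C = 56.8 Ω
Z = 92.3 + j56.8 Ω
|Z| = √(92.3² + 56.8²) = 108 Ω
∠Z = arctan(56.8/92.3) = 31.6°
cos φ = cos(31.6°) = 0.852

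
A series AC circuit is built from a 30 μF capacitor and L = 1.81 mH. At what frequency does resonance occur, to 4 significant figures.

683.0 Hz

ω₀ = 1/√(LC) = 1/√(0.00181 × 3e-05) = 4291 rad/s
f₀ = ω₀/(2π) = 683.0 Hz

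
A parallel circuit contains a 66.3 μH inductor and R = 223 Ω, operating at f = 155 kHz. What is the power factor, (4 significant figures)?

ω = 2πf = 973900 rad/s
X_L = ωL = 64.57 Ω
Parallel: admittances add. Y = 1/R + 1/(jωL)
Y = (0.004484 − j0.01549) S
|Y| = 0.01612 S → |Z| = 1/|Y| = 62.02 Ω, ∠Z = −∠Y = 73.85°
cos φ = cos(73.85°) = 0.2781

0.2781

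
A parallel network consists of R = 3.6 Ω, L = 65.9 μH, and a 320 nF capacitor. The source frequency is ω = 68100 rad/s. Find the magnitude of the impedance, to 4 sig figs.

X_L = ωL = 4.488 Ω
X_C = 1/(ωC) = 45.89 Ω
Parallel: admittances add. Y = 1/R + 1/(jωL) + jωC
Y = (0.2778 − j0.2010) S
|Y| = 0.3429 S → |Z| = 1/|Y| = 2.916 Ω, ∠Z = −∠Y = 35.89°

2.916 Ω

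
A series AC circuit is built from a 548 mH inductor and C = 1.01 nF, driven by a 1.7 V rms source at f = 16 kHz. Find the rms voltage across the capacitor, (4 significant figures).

0.3701 V

ω = 2πf = 100500 rad/s
X_L = ωL = 55090 Ω
X_C = 1/(ωC) = 9849 Ω
Net reactance X = X_L − X_C = 45240 Ω
Z = j45240 Ω
|Z| = √(0² + 45240²) = 45240 Ω
I = V/|Z| = 37.58 μA
V_C = I·|Z_C| = 3.758e-05 × 9849 = 0.3701 V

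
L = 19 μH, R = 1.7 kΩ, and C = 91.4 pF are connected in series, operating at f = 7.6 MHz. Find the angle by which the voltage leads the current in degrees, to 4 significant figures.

21.75°

ω = 2πf = 4.775e+07 rad/s
X_L = ωL = 907.3 Ω
X_C = 1/(ωC) = 229.1 Ω
Net reactance X = X_L − X_C = 678.2 Ω
Z = 1700 + j678.2 Ω
|Z| = √(1700² + 678.2²) = 1830 Ω
∠Z = arctan(678.2/1700) = 21.75°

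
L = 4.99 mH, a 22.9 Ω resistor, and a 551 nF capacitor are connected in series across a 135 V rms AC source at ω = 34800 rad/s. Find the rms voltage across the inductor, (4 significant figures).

189.6 V

X_L = ωL = 173.7 Ω
X_C = 1/(ωC) = 52.15 Ω
Net reactance X = X_L − X_C = 121.5 Ω
Z = 22.90 + j121.5 Ω
|Z| = √(22.90² + 121.5²) = 123.6 Ω
I = V/|Z| = 1.092 A
V_L = I·|Z_L| = 1.092 × 173.7 = 189.6 V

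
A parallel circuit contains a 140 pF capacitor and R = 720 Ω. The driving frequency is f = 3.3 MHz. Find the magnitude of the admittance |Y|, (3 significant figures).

3.22 mS

ω = 2πf = 2.073e+07 rad/s
X_C = 1/(ωC) = 344 Ω
Parallel: admittances add. Y = 1/R + jωC
Y = (0.00139 + j0.00290) S
|Y| = 0.00322 S → |Z| = 1/|Y| = 311 Ω, ∠Z = −∠Y = -64.4°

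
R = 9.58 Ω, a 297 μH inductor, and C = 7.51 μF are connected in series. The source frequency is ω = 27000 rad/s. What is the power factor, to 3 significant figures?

X_L = ωL = 8.02 Ω
X_C = 1/(ωC) = 4.93 Ω
Net reactance X = X_L − X_C = 3.09 Ω
Z = 9.58 + j3.09 Ω
|Z| = √(9.58² + 3.09²) = 10.1 Ω
∠Z = arctan(3.09/9.58) = 17.9°
cos φ = cos(17.9°) = 0.952

0.952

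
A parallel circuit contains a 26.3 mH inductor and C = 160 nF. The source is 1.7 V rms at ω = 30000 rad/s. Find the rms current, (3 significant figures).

X_L = ωL = 789 Ω
X_C = 1/(ωC) = 208 Ω
Parallel: admittances add. Y = 1/(jωL) + jωC
Y = (0 + j0.00353) S
|Y| = 0.00353 S → |Z| = 1/|Y| = 283 Ω, ∠Z = −∠Y = -90.0°
I = V/|Z| = 1.7/283 = 6.01 mA

6.01 mA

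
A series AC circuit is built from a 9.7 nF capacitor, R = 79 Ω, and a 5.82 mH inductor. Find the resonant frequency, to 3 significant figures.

21.2 kHz

ω₀ = 1/√(LC) = 1/√(0.00582 × 9.7e-09) = 133100 rad/s
f₀ = ω₀/(2π) = 21.2 kHz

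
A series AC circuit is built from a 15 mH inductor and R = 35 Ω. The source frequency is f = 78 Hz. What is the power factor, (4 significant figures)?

0.9786

ω = 2πf = 490.1 rad/s
X_L = ωL = 7.351 Ω
Z = 35.00 + j7.351 Ω
|Z| = √(35.00² + 7.351²) = 35.76 Ω
∠Z = arctan(7.351/35.00) = 11.86°
cos φ = cos(11.86°) = 0.9786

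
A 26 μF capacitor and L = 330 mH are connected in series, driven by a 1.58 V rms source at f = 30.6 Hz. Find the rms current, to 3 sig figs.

ω = 2πf = 192.3 rad/s
X_L = ωL = 63.4 Ω
X_C = 1/(ωC) = 200 Ω
Net reactance X = X_L − X_C = -137 Ω
Z = − j137 Ω
|Z| = √(0² + 137²) = 137 Ω
I = V/|Z| = 1.58/137 = 11.6 mA

11.6 mA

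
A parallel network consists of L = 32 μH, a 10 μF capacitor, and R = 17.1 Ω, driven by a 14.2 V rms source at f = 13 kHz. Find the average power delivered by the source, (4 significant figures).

11.79 W

ω = 2πf = 81680 rad/s
X_L = ωL = 2.614 Ω
X_C = 1/(ωC) = 1.224 Ω
Parallel: admittances add. Y = 1/R + 1/(jωL) + jωC
Y = (0.05848 + j0.4342) S
|Y| = 0.4382 S → |Z| = 1/|Y| = 2.282 Ω, ∠Z = −∠Y = -82.33°
I = V/|Z| = 6.222 A
P = VI cos φ = 14.2 × 6.222 × cos(-82.33°) = 11.79 W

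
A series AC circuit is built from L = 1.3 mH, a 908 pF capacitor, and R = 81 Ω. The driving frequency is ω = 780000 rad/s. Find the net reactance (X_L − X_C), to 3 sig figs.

-398 Ω

X_L = ωL = 1010 Ω
X_C = 1/(ωC) = 1410 Ω
X = 1010 − 1410 = -398 Ω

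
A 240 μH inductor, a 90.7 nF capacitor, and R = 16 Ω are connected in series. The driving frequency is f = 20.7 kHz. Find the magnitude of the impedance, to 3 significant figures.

55.9 Ω

ω = 2πf = 130100 rad/s
X_L = ωL = 31.2 Ω
X_C = 1/(ωC) = 84.8 Ω
Net reactance X = X_L − X_C = -53.6 Ω
Z = 16.0 − j53.6 Ω
|Z| = √(16.0² + 53.6²) = 55.9 Ω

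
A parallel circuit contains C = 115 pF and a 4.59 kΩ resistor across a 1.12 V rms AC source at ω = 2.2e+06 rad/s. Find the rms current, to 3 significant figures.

X_C = 1/(ωC) = 3950 Ω
Parallel: admittances add. Y = 1/R + jωC
Y = (0.000218 + j0.000253) S
|Y| = 0.000334 S → |Z| = 1/|Y| = 3000 Ω, ∠Z = −∠Y = -49.3°
I = V/|Z| = 1.12/3000 = 374 μA

374 μA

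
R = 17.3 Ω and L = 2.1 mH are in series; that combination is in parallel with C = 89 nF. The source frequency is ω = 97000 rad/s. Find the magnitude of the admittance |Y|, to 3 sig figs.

3.78 mS

X_L = ωL = 204 Ω
X_C = 1/(ωC) = 116 Ω
Branch 1 (R+jX_L): Z₁ = 17.3 + j204 Ω, |Z₁| = 204 Ω
Branch 2 (−jX_C): Z₂ = −j116 Ω
Parallel: Z = Z₁Z₂/(Z₁+Z₂), |Z| = 264 Ω, ∠Z = -83.7°
|Y| = 1/|Z| = 3.78 mS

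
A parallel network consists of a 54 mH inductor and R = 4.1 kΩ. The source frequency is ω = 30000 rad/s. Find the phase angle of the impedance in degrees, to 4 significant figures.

68.44°

X_L = ωL = 1620 Ω
Parallel: admittances add. Y = 1/R + 1/(jωL)
Y = (0.0002439 − j0.0006173) S
|Y| = 0.0006637 S → |Z| = 1/|Y| = 1507 Ω, ∠Z = −∠Y = 68.44°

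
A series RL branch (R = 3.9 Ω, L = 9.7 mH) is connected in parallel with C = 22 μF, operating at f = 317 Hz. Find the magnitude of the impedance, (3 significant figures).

85.8 Ω

ω = 2πf = 1992 rad/s
X_L = ωL = 19.3 Ω
X_C = 1/(ωC) = 22.8 Ω
Branch 1 (R+jX_L): Z₁ = 3.90 + j19.3 Ω, |Z₁| = 19.7 Ω
Branch 2 (−jX_C): Z₂ = −j22.8 Ω
Parallel: Z = Z₁Z₂/(Z₁+Z₂), |Z| = 85.8 Ω, ∠Z = 30.5°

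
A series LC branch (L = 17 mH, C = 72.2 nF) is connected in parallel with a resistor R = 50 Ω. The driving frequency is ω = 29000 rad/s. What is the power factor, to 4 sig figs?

X_L = ωL = 493.0 Ω
X_C = 1/(ωC) = 477.6 Ω
Branch 1: Z₁ = R = 50.00 Ω
Branch 2 (series LC): Z₂ = j(X_L − X_C) = j15.40 Ω
Parallel: Z = Z₁Z₂/(Z₁+Z₂), |Z| = 14.72 Ω, ∠Z = 72.88°
cos φ = cos(72.88°) = 0.2943

0.2943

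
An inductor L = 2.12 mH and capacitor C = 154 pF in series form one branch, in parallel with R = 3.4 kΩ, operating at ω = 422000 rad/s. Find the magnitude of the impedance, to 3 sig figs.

X_L = ωL = 895 Ω
X_C = 1/(ωC) = 15400 Ω
Branch 1: Z₁ = R = 3400 Ω
Branch 2 (series LC): Z₂ = j(X_L − X_C) = −j14500 Ω
Parallel: Z = Z₁Z₂/(Z₁+Z₂), |Z| = 3310 Ω, ∠Z = -13.2°

3310 Ω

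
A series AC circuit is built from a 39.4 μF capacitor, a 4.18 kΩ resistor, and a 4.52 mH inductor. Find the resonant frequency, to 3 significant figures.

ω₀ = 1/√(LC) = 1/√(0.00452 × 3.94e-05) = 2370 rad/s
f₀ = ω₀/(2π) = 377 Hz

377 Hz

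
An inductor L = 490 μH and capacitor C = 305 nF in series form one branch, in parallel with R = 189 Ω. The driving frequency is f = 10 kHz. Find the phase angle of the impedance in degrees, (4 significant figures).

-83.54°

ω = 2πf = 62830 rad/s
X_L = ωL = 30.79 Ω
X_C = 1/(ωC) = 52.18 Ω
Branch 1: Z₁ = R = 189.0 Ω
Branch 2 (series LC): Z₂ = j(X_L − X_C) = −j21.39 Ω
Parallel: Z = Z₁Z₂/(Z₁+Z₂), |Z| = 21.26 Ω, ∠Z = -83.54°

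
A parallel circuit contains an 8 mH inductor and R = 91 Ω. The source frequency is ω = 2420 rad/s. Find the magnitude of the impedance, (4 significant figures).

X_L = ωL = 19.36 Ω
Parallel: admittances add. Y = 1/R + 1/(jωL)
Y = (0.01099 − j0.05165) S
|Y| = 0.05281 S → |Z| = 1/|Y| = 18.94 Ω, ∠Z = −∠Y = 77.99°

18.94 Ω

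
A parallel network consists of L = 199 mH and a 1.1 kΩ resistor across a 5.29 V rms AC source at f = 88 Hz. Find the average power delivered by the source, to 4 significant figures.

25.44 mW

ω = 2πf = 552.9 rad/s
X_L = ωL = 110.0 Ω
Parallel: admittances add. Y = 1/R + 1/(jωL)
Y = (0.0009091 − j0.009088) S
|Y| = 0.009134 S → |Z| = 1/|Y| = 109.5 Ω, ∠Z = −∠Y = 84.29°
I = V/|Z| = 48.32 mA
P = VI cos φ = 5.29 × 0.04832 × cos(84.29°) = 25.44 mW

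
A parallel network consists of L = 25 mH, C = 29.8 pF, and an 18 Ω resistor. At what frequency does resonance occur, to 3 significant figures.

ω₀ = 1/√(LC) = 1/√(0.025 × 2.98e-11) = 1.159e+06 rad/s
f₀ = ω₀/(2π) = 184 kHz

184 kHz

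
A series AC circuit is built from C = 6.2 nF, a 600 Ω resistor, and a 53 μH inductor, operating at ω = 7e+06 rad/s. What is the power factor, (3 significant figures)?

X_L = ωL = 371 Ω
X_C = 1/(ωC) = 23.0 Ω
Net reactance X = X_L − X_C = 348 Ω
Z = 600 + j348 Ω
|Z| = √(600² + 348²) = 694 Ω
∠Z = arctan(348/600) = 30.1°
cos φ = cos(30.1°) = 0.865

0.865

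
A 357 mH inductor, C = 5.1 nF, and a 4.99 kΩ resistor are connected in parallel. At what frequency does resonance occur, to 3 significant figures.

3.73 kHz

ω₀ = 1/√(LC) = 1/√(0.357 × 5.1e-09) = 23440 rad/s
f₀ = ω₀/(2π) = 3.73 kHz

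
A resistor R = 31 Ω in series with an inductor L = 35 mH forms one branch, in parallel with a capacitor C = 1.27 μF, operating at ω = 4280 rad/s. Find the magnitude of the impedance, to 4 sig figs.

610.0 Ω

X_L = ωL = 149.8 Ω
X_C = 1/(ωC) = 184.0 Ω
Branch 1 (R+jX_L): Z₁ = 31.00 + j149.8 Ω, |Z₁| = 153.0 Ω
Branch 2 (−jX_C): Z₂ = −j184.0 Ω
Parallel: Z = Z₁Z₂/(Z₁+Z₂), |Z| = 610.0 Ω, ∠Z = 36.09°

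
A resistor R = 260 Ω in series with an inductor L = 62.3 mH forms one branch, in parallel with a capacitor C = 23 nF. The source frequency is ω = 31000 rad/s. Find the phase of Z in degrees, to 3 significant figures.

X_L = ωL = 1930 Ω
X_C = 1/(ωC) = 1400 Ω
Branch 1 (R+jX_L): Z₁ = 260 + j1930 Ω, |Z₁| = 1950 Ω
Branch 2 (−jX_C): Z₂ = −j1400 Ω
Parallel: Z = Z₁Z₂/(Z₁+Z₂), |Z| = 4640 Ω, ∠Z = -71.5°

-71.5°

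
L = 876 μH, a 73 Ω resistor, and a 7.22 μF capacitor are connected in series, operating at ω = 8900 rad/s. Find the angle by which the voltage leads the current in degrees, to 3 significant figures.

-6.07°

X_L = ωL = 7.80 Ω
X_C = 1/(ωC) = 15.6 Ω
Net reactance X = X_L − X_C = -7.77 Ω
Z = 73.0 − j7.77 Ω
|Z| = √(73.0² + 7.77²) = 73.4 Ω
∠Z = arctan(-7.77/73.0) = -6.07°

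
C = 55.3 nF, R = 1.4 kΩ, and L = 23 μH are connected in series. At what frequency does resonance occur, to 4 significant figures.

ω₀ = 1/√(LC) = 1/√(2.3e-05 × 5.53e-08) = 886700 rad/s
f₀ = ω₀/(2π) = 141.1 kHz

141.1 kHz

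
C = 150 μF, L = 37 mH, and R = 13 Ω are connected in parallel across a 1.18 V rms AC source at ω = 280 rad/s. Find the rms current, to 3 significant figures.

111 mA

X_L = ωL = 10.4 Ω
X_C = 1/(ωC) = 23.8 Ω
Parallel: admittances add. Y = 1/R + 1/(jωL) + jωC
Y = (0.0769 − j0.0545) S
|Y| = 0.0943 S → |Z| = 1/|Y| = 10.6 Ω, ∠Z = −∠Y = 35.3°
I = V/|Z| = 1.18/10.6 = 111 mA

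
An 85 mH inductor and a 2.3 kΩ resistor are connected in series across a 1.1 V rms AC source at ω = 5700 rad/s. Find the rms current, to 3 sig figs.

X_L = ωL = 485 Ω
Z = 2300 + j485 Ω
|Z| = √(2300² + 485²) = 2350 Ω
I = V/|Z| = 1.1/2350 = 468 μA

468 μA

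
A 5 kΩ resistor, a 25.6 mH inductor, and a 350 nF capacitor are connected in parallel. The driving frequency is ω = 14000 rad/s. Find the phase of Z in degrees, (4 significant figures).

X_L = ωL = 358.4 Ω
X_C = 1/(ωC) = 204.1 Ω
Parallel: admittances add. Y = 1/R + 1/(jωL) + jωC
Y = (0.0002000 + j0.002110) S
|Y| = 0.002119 S → |Z| = 1/|Y| = 471.9 Ω, ∠Z = −∠Y = -84.58°

-84.58°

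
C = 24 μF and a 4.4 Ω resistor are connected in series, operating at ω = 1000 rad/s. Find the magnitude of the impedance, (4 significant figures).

X_C = 1/(ωC) = 41.67 Ω
Z = 4.400 − j41.67 Ω
|Z| = √(4.400² + 41.67²) = 41.90 Ω

41.90 Ω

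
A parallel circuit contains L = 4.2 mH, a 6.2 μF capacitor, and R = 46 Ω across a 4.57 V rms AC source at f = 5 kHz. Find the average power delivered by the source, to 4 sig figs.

454.0 mW

ω = 2πf = 31420 rad/s
X_L = ωL = 131.9 Ω
X_C = 1/(ωC) = 5.134 Ω
Parallel: admittances add. Y = 1/R + 1/(jωL) + jωC
Y = (0.02174 + j0.1872) S
|Y| = 0.1885 S → |Z| = 1/|Y| = 5.306 Ω, ∠Z = −∠Y = -83.38°
I = V/|Z| = 861.3 mA
P = VI cos φ = 4.57 × 0.8613 × cos(-83.38°) = 454.0 mW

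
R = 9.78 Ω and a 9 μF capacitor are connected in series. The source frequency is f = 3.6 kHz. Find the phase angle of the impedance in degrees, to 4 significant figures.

ω = 2πf = 22620 rad/s
X_C = 1/(ωC) = 4.912 Ω
Z = 9.780 − j4.912 Ω
|Z| = √(9.780² + 4.912²) = 10.94 Ω
∠Z = arctan(-4.912/9.780) = -26.67°

-26.67°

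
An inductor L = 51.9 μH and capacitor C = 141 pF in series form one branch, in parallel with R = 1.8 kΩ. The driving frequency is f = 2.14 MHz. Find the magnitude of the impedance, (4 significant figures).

ω = 2πf = 1.345e+07 rad/s
X_L = ωL = 697.8 Ω
X_C = 1/(ωC) = 527.5 Ω
Branch 1: Z₁ = R = 1800 Ω
Branch 2 (series LC): Z₂ = j(X_L − X_C) = j170.4 Ω
Parallel: Z = Z₁Z₂/(Z₁+Z₂), |Z| = 169.6 Ω, ∠Z = 84.59°

169.6 Ω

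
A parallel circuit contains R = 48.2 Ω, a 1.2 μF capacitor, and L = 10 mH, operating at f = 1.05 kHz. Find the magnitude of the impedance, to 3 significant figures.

ω = 2πf = 6597 rad/s
X_L = ωL = 66.0 Ω
X_C = 1/(ωC) = 126 Ω
Parallel: admittances add. Y = 1/R + 1/(jωL) + jωC
Y = (0.0207 − j0.00724) S
|Y| = 0.0220 S → |Z| = 1/|Y| = 45.5 Ω, ∠Z = −∠Y = 19.2°

45.5 Ω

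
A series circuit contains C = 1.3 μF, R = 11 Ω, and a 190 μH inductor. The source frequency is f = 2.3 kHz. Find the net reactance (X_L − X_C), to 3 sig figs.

-50.5 Ω

ω = 2πf = 14450 rad/s
X_L = ωL = 2.75 Ω
X_C = 1/(ωC) = 53.2 Ω
X = 2.75 − 53.2 = -50.5 Ω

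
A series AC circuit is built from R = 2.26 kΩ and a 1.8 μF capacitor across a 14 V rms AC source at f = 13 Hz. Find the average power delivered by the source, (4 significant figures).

8.623 mW

ω = 2πf = 81.68 rad/s
X_C = 1/(ωC) = 6801 Ω
Z = 2260 − j6801 Ω
|Z| = √(2260² + 6801²) = 7167 Ω
∠Z = arctan(-6801/2260) = -71.62°
I = V/|Z| = 1.953 mA
P = VI cos φ = 14 × 0.001953 × cos(-71.62°) = 8.623 mW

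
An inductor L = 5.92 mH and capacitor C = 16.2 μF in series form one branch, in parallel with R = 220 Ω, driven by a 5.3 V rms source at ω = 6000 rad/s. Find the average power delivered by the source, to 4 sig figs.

X_L = ωL = 35.52 Ω
X_C = 1/(ωC) = 10.29 Ω
Branch 1: Z₁ = R = 220.0 Ω
Branch 2 (series LC): Z₂ = j(X_L − X_C) = j25.23 Ω
Parallel: Z = Z₁Z₂/(Z₁+Z₂), |Z| = 25.07 Ω, ∠Z = 83.46°
I = V/|Z| = 211.4 mA
P = VI cos φ = 5.3 × 0.2114 × cos(83.46°) = 127.7 mW

127.7 mW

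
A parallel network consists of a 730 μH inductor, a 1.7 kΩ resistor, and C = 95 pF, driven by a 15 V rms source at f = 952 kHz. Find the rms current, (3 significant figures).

10.2 mA

ω = 2πf = 5.982e+06 rad/s
X_L = ωL = 4370 Ω
X_C = 1/(ωC) = 1760 Ω
Parallel: admittances add. Y = 1/R + 1/(jωL) + jωC
Y = (0.000588 + j0.000339) S
|Y| = 0.000679 S → |Z| = 1/|Y| = 1470 Ω, ∠Z = −∠Y = -30.0°
I = V/|Z| = 15/1470 = 10.2 mA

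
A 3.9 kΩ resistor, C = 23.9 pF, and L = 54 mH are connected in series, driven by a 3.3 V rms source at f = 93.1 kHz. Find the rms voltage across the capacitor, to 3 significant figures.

ω = 2πf = 585000 rad/s
X_L = ωL = 31600 Ω
X_C = 1/(ωC) = 71500 Ω
Net reactance X = X_L − X_C = -39900 Ω
Z = 3900 − j39900 Ω
|Z| = √(3900² + 39900²) = 40100 Ω
I = V/|Z| = 82.2 μA
V_C = I·|Z_C| = 8.22e-05 × 71500 = 5.88 V

5.88 V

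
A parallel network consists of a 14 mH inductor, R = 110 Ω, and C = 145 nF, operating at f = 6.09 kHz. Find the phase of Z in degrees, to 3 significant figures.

ω = 2πf = 38260 rad/s
X_L = ωL = 536 Ω
X_C = 1/(ωC) = 180 Ω
Parallel: admittances add. Y = 1/R + 1/(jωL) + jωC
Y = (0.00909 + j0.00368) S
|Y| = 0.00981 S → |Z| = 1/|Y| = 102 Ω, ∠Z = −∠Y = -22.0°

-22.0°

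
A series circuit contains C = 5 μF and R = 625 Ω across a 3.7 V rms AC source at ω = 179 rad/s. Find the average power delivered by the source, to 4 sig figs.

5.220 mW

X_C = 1/(ωC) = 1117 Ω
Z = 625.0 − j1117 Ω
|Z| = √(625.0² + 1117²) = 1280 Ω
∠Z = arctan(-1117/625.0) = -60.78°
I = V/|Z| = 2.890 mA
P = VI cos φ = 3.7 × 0.002890 × cos(-60.78°) = 5.220 mW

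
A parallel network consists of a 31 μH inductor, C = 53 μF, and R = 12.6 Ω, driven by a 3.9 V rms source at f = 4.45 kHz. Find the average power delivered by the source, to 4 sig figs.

ω = 2πf = 27960 rad/s
X_L = ωL = 0.8668 Ω
X_C = 1/(ωC) = 0.6748 Ω
Parallel: admittances add. Y = 1/R + 1/(jωL) + jωC
Y = (0.07937 + j0.3282) S
|Y| = 0.3376 S → |Z| = 1/|Y| = 2.962 Ω, ∠Z = −∠Y = -76.40°
I = V/|Z| = 1.317 A
P = VI cos φ = 3.9 × 1.317 × cos(-76.40°) = 1.207 W

1.207 W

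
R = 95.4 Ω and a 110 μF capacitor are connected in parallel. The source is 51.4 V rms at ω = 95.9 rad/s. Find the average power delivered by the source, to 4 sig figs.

X_C = 1/(ωC) = 94.80 Ω
Parallel: admittances add. Y = 1/R + jωC
Y = (0.01048 + j0.01055) S
|Y| = 0.01487 S → |Z| = 1/|Y| = 67.24 Ω, ∠Z = −∠Y = -45.18°
I = V/|Z| = 764.4 mA
P = VI cos φ = 51.4 × 0.7644 × cos(-45.18°) = 27.69 W

27.69 W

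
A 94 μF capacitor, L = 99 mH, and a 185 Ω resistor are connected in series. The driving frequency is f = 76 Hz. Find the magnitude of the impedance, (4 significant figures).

ω = 2πf = 477.5 rad/s
X_L = ωL = 47.27 Ω
X_C = 1/(ωC) = 22.28 Ω
Net reactance X = X_L − X_C = 25.00 Ω
Z = 185.0 + j25.00 Ω
|Z| = √(185.0² + 25.00²) = 186.7 Ω

186.7 Ω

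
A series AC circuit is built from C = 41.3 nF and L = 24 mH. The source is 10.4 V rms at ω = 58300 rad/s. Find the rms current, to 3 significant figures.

10.6 mA

X_L = ωL = 1400 Ω
X_C = 1/(ωC) = 415 Ω
Net reactance X = X_L − X_C = 984 Ω
Z = j984 Ω
|Z| = √(0² + 984²) = 984 Ω
I = V/|Z| = 10.4/984 = 10.6 mA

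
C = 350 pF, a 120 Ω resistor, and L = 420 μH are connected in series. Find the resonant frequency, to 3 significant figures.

ω₀ = 1/√(LC) = 1/√(0.00042 × 3.5e-10) = 2.608e+06 rad/s
f₀ = ω₀/(2π) = 415 kHz

415 kHz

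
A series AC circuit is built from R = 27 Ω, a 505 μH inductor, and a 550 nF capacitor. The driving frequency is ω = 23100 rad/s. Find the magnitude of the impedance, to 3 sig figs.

X_L = ωL = 11.7 Ω
X_C = 1/(ωC) = 78.7 Ω
Net reactance X = X_L − X_C = -67.0 Ω
Z = 27.0 − j67.0 Ω
|Z| = √(27.0² + 67.0²) = 72.3 Ω

72.3 Ω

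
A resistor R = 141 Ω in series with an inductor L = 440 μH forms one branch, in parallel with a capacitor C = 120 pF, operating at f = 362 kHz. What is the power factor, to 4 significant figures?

0.1917

ω = 2πf = 2.275e+06 rad/s
X_L = ωL = 1001 Ω
X_C = 1/(ωC) = 3664 Ω
Branch 1 (R+jX_L): Z₁ = 141.0 + j1001 Ω, |Z₁| = 1011 Ω
Branch 2 (−jX_C): Z₂ = −j3664 Ω
Parallel: Z = Z₁Z₂/(Z₁+Z₂), |Z| = 1389 Ω, ∠Z = 78.95°
cos φ = cos(78.95°) = 0.1917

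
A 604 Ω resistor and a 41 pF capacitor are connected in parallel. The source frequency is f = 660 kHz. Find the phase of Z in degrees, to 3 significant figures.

-5.86°

ω = 2πf = 4.147e+06 rad/s
X_C = 1/(ωC) = 5880 Ω
Parallel: admittances add. Y = 1/R + jωC
Y = (0.00166 + j0.000170) S
|Y| = 0.00166 S → |Z| = 1/|Y| = 601 Ω, ∠Z = −∠Y = -5.86°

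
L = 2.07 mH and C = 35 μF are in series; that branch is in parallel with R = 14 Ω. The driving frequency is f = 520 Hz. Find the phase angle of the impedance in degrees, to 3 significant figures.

ω = 2πf = 3267 rad/s
X_L = ωL = 6.76 Ω
X_C = 1/(ωC) = 8.74 Ω
Branch 1: Z₁ = R = 14.0 Ω
Branch 2 (series LC): Z₂ = j(X_L − X_C) = −j1.98 Ω
Parallel: Z = Z₁Z₂/(Z₁+Z₂), |Z| = 1.96 Ω, ∠Z = -81.9°

-81.9°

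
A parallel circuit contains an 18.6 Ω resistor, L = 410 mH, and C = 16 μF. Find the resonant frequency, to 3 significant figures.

62.1 Hz

ω₀ = 1/√(LC) = 1/√(0.41 × 1.6e-05) = 390.4 rad/s
f₀ = ω₀/(2π) = 62.1 Hz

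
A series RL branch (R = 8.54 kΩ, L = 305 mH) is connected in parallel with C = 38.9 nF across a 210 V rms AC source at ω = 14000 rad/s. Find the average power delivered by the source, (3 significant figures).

4.13 W

X_L = ωL = 4270 Ω
X_C = 1/(ωC) = 1840 Ω
Branch 1 (R+jX_L): Z₁ = 8540 + j4270 Ω, |Z₁| = 9550 Ω
Branch 2 (−jX_C): Z₂ = −j1840 Ω
Parallel: Z = Z₁Z₂/(Z₁+Z₂), |Z| = 1970 Ω, ∠Z = -79.3°
I = V/|Z| = 106 mA
P = VI cos φ = 210 × 0.106 × cos(-79.3°) = 4.13 W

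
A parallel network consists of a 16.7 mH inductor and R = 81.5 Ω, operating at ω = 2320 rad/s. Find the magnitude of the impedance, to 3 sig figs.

35.0 Ω

X_L = ωL = 38.7 Ω
Parallel: admittances add. Y = 1/R + 1/(jωL)
Y = (0.0123 − j0.0258) S
|Y| = 0.0286 S → |Z| = 1/|Y| = 35.0 Ω, ∠Z = −∠Y = 64.6°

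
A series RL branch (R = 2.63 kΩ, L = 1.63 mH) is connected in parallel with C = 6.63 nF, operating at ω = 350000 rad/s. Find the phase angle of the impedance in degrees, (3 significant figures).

X_L = ωL = 570 Ω
X_C = 1/(ωC) = 431 Ω
Branch 1 (R+jX_L): Z₁ = 2630 + j570 Ω, |Z₁| = 2690 Ω
Branch 2 (−jX_C): Z₂ = −j431 Ω
Parallel: Z = Z₁Z₂/(Z₁+Z₂), |Z| = 440 Ω, ∠Z = -80.8°

-80.8°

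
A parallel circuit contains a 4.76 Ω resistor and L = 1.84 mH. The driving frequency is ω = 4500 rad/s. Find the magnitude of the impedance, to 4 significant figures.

4.127 Ω

X_L = ωL = 8.280 Ω
Parallel: admittances add. Y = 1/R + 1/(jωL)
Y = (0.2101 − j0.1208) S
|Y| = 0.2423 S → |Z| = 1/|Y| = 4.127 Ω, ∠Z = −∠Y = 29.89°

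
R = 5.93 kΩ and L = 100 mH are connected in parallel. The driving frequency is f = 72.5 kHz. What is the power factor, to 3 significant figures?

0.992

ω = 2πf = 455500 rad/s
X_L = ωL = 45600 Ω
Parallel: admittances add. Y = 1/R + 1/(jωL)
Y = (0.000169 − j2.2e-05) S
|Y| = 0.000170 S → |Z| = 1/|Y| = 5880 Ω, ∠Z = −∠Y = 7.42°
cos φ = cos(7.42°) = 0.992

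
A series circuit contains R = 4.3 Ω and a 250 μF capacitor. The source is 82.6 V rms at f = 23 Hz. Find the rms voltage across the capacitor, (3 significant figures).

ω = 2πf = 144.5 rad/s
X_C = 1/(ωC) = 27.7 Ω
Z = 4.30 − j27.7 Ω
|Z| = √(4.30² + 27.7²) = 28.0 Ω
I = V/|Z| = 2.95 A
V_C = I·|Z_C| = 2.95 × 27.7 = 81.6 V

81.6 V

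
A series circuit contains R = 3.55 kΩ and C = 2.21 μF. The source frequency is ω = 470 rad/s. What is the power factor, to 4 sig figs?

0.9651

X_C = 1/(ωC) = 962.7 Ω
Z = 3550 − j962.7 Ω
|Z| = √(3550² + 962.7²) = 3678 Ω
∠Z = arctan(-962.7/3550) = -15.17°
cos φ = cos(-15.17°) = 0.9651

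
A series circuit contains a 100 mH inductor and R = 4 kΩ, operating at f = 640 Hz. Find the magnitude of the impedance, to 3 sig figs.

4020 Ω

ω = 2πf = 4021 rad/s
X_L = ωL = 402 Ω
Z = 4000 + j402 Ω
|Z| = √(4000² + 402²) = 4020 Ω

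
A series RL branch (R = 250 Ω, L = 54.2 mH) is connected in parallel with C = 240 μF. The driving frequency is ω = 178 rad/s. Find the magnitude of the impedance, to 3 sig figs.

23.4 Ω

X_L = ωL = 9.65 Ω
X_C = 1/(ωC) = 23.4 Ω
Branch 1 (R+jX_L): Z₁ = 250 + j9.65 Ω, |Z₁| = 250 Ω
Branch 2 (−jX_C): Z₂ = −j23.4 Ω
Parallel: Z = Z₁Z₂/(Z₁+Z₂), |Z| = 23.4 Ω, ∠Z = -84.6°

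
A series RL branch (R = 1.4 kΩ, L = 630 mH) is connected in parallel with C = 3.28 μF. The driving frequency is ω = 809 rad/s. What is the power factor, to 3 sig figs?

0.252

X_L = ωL = 510 Ω
X_C = 1/(ωC) = 377 Ω
Branch 1 (R+jX_L): Z₁ = 1400 + j510 Ω, |Z₁| = 1490 Ω
Branch 2 (−jX_C): Z₂ = −j377 Ω
Parallel: Z = Z₁Z₂/(Z₁+Z₂), |Z| = 399 Ω, ∠Z = -75.4°
cos φ = cos(-75.4°) = 0.252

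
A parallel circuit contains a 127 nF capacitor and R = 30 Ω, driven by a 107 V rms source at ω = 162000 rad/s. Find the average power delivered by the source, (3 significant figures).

X_C = 1/(ωC) = 48.6 Ω
Parallel: admittances add. Y = 1/R + jωC
Y = (0.0333 + j0.0206) S
|Y| = 0.0392 S → |Z| = 1/|Y| = 25.5 Ω, ∠Z = −∠Y = -31.7°
I = V/|Z| = 4.19 A
P = VI cos φ = 107 × 4.19 × cos(-31.7°) = 382 W

382 W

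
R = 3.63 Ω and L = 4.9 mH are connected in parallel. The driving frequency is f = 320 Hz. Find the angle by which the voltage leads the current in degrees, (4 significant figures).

20.23°

ω = 2πf = 2011 rad/s
X_L = ωL = 9.852 Ω
Parallel: admittances add. Y = 1/R + 1/(jωL)
Y = (0.2755 − j0.1015) S
|Y| = 0.2936 S → |Z| = 1/|Y| = 3.406 Ω, ∠Z = −∠Y = 20.23°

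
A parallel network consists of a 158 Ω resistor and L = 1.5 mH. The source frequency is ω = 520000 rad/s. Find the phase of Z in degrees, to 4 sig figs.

11.45°

X_L = ωL = 780.0 Ω
Parallel: admittances add. Y = 1/R + 1/(jωL)
Y = (0.006329 − j0.001282) S
|Y| = 0.006458 S → |Z| = 1/|Y| = 154.9 Ω, ∠Z = −∠Y = 11.45°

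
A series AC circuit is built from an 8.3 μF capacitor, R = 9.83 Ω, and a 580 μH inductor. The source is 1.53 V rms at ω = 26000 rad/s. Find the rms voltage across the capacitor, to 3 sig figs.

0.494 V

X_L = ωL = 15.1 Ω
X_C = 1/(ωC) = 4.63 Ω
Net reactance X = X_L − X_C = 10.4 Ω
Z = 9.83 + j10.4 Ω
|Z| = √(9.83² + 10.4²) = 14.3 Ω
I = V/|Z| = 107 mA
V_C = I·|Z_C| = 0.107 × 4.63 = 0.494 V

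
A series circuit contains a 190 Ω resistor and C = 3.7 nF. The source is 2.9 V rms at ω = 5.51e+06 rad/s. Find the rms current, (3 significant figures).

14.8 mA

X_C = 1/(ωC) = 49.1 Ω
Z = 190 − j49.1 Ω
|Z| = √(190² + 49.1²) = 196 Ω
I = V/|Z| = 2.9/196 = 14.8 mA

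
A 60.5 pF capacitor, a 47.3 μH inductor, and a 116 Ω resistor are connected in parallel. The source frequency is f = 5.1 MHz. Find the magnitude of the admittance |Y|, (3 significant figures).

8.72 mS

ω = 2πf = 3.204e+07 rad/s
X_L = ωL = 1520 Ω
X_C = 1/(ωC) = 516 Ω
Parallel: admittances add. Y = 1/R + 1/(jωL) + jωC
Y = (0.00862 + j0.00128) S
|Y| = 0.00872 S → |Z| = 1/|Y| = 115 Ω, ∠Z = −∠Y = -8.44°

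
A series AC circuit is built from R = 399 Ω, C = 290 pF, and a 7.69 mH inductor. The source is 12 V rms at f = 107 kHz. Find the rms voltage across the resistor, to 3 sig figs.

11.9 V

ω = 2πf = 672300 rad/s
X_L = ωL = 5170 Ω
X_C = 1/(ωC) = 5130 Ω
Net reactance X = X_L − X_C = 40.9 Ω
Z = 399 + j40.9 Ω
|Z| = √(399² + 40.9²) = 401 Ω
I = V/|Z| = 29.9 mA
V_R = I·|Z_R| = 0.0299 × 399 = 11.9 V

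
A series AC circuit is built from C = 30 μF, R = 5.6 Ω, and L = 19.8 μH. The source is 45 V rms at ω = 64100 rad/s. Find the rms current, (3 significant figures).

7.96 A

X_L = ωL = 1.27 Ω
X_C = 1/(ωC) = 0.520 Ω
Net reactance X = X_L − X_C = 0.749 Ω
Z = 5.60 + j0.749 Ω
|Z| = √(5.60² + 0.749²) = 5.65 Ω
I = V/|Z| = 45/5.65 = 7.96 A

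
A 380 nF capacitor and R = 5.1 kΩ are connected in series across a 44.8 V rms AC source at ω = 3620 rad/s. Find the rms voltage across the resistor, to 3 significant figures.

X_C = 1/(ωC) = 727 Ω
Z = 5100 − j727 Ω
|Z| = √(5100² + 727²) = 5150 Ω
I = V/|Z| = 8.70 mA
V_R = I·|Z_R| = 0.00870 × 5100 = 44.4 V

44.4 V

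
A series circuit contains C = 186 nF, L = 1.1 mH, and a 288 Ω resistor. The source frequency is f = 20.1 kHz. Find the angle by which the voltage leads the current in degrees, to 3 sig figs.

ω = 2πf = 126300 rad/s
X_L = ωL = 139 Ω
X_C = 1/(ωC) = 42.6 Ω
Net reactance X = X_L − X_C = 96.4 Ω
Z = 288 + j96.4 Ω
|Z| = √(288² + 96.4²) = 304 Ω
∠Z = arctan(96.4/288) = 18.5°

18.5°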